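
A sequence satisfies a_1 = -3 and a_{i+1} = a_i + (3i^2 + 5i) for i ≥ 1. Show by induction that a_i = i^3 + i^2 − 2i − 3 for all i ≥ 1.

Base case: a_1 = -3, and 1^3 + 1^2 − 2·1 − 3 = -3.
Assume a_r = r^3 + r^2 − 2r − 3.
Then a_{r+1} = a_r + (3r^2 + 5r) = (r^3 + r^2 − 2r − 3) + (3r^2 + 5r) = r^3 + 4r^2 + 3r − 3,
and (r+1)^3 + (r+1)^2 − 2·(r+1) − 3 = r^3 + 4r^2 + 3r − 3.
By induction, a_i = i^3 + i^2 − 2i − 3 for all i ≥ 1.

a_i = i^3 + i^2 − 2i − 3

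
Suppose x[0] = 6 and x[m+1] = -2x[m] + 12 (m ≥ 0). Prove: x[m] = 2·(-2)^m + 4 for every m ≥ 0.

Base case: x[0] = 6, and 2·(-2)^0 + 4 = 2 + 4 = 6.
Assume x[k] = 2·(-2)^k + 4 for some k ≥ 0.
Then x[k+1] = -2x[k] + 12 = -2·(2·(-2)^k + 4) + 12 = -4·(-2)^k − 8 + 12 = 2·(-2)^{k+1} + 4.
So the formula holds for k+1, and by induction x[m] = 2·(-2)^m + 4 for all m ≥ 0.

x[m] = 2·(-2)^m + 4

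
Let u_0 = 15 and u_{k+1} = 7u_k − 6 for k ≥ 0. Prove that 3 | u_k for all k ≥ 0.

Base case: u_0 = 15 = 3·5, so 3 | u_0.
Assume 3 | u_m, so u_m = 3t for some integer t.
Then u_{m+1} = 7u_m − 6 = 7·(3t) − 6 = 3(7t − 2), so 3 | u_{m+1}.
Hence 3 | u_k for every k ≥ 0, by induction.

3 | u_k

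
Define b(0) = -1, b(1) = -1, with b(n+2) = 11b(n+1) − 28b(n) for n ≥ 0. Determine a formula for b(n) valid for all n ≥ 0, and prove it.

Claim: b(n) = 7^n − 2·4^n.

Base cases: b(0) = -1 and 7^0 − 2·4^0 = -1; b(1) = -1 and 7^1 − 2·4^1 = -1.
Assume b(j) = 7^j − 2·4^j for all 0 ≤ j ≤ r, where r ≥ 1.
Then b(r+1) = 11b(r) − 28b(r−1) = 11·(7^r − 2·4^r) − 28·(7^{r−1} − 2·4^{r−1}) = (11·7 − 28)7^{r−1} − 2·(11·4 − 28)4^{r−1} = 49·7^{r−1} − 32·4^{r−1} = 7^{r+1} − 2·4^{r+1}.
Hence b(n) = 7^n − 2·4^n for every n ≥ 0, by strong induction.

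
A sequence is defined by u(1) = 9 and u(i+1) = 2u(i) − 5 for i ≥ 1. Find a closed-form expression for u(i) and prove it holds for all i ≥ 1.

Claim: u(i) = 2^{i+1} + 5.

Base case: u(1) = 9, and 2^{1+1} + 5 = 4 + 5 = 9.
Assume u(m) = 2^{m+1} + 5 for some m ≥ 1.
Then u(m+1) = 2u(m) − 5 = 2·(2^{m+1} + 5) − 5 = 2^{m+2} + 10 − 5 = 2^{m+2} + 5.
So the formula holds for m+1, and by induction u(i) = 2^{i+1} + 5 for all i ≥ 1.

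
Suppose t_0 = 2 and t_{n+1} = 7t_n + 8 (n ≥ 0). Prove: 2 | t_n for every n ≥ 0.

Base case: t_0 = 2 = 2·1, so 2 | t_0.
Assume 2 | t_r, so t_r = 2s for some integer s.
Then t_{r+1} = 7t_r + 8 = 7·(2s) + 8 = 2(7s + 4), so 2 | t_{r+1}.
So the property holds for r+1, and by induction 2 | t_n for all n ≥ 0.

2 | t_n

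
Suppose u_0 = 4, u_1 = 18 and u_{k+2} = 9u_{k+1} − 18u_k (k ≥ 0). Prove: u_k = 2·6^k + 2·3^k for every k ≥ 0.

Base cases: u_0 = 4 and 2·6^0 + 2·3^0 = 4; u_1 = 18 and 2·6^1 + 2·3^1 = 18.
Assume u_j = 2·6^j + 2·3^j for all 0 ≤ j ≤ m, where m ≥ 1.
Then u_{m+1} = 9u_m − 18u_{m−1} = 9·(2·6^m + 2·3^m) − 18·(2·6^{m−1} + 2·3^{m−1}) = 2·(9·6 − 18)6^{m−1} + 2·(9·3 − 18)3^{m−1} = 72·6^{m−1} + 18·3^{m−1} = 2·6^{m+1} + 2·3^{m+1}.
This completes the inductive step, so u_k = 2·6^k + 2·3^k for all k ≥ 0.

u_k = 2·6^k + 2·3^k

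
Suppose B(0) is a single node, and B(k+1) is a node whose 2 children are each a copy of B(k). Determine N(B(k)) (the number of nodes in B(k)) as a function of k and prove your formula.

Claim: N(B(k)) = 2^{k+1} − 1.

Base case: N(B(0)) = 1, and 2^{0+1} − 1 = 1.
Assume N(B(r)) = 2^{r+1} − 1.
Then N(B(r+1)) = 1 + 2N(B(r)) = 1 + 2(2^{r+1} − 1) = 2^{r+2} − 2 + 1 = 2^{r+2} − 1.
This completes the inductive step, so N(B(k)) = 2^{k+1} − 1 for all k ≥ 0.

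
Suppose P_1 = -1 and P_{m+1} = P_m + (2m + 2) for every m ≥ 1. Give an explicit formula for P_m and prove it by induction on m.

Claim: P_m = m^2 + m − 3.

Base case: P_1 = -1, and 1^2 + 1 − 3 = -1.
Assume P_j = j^2 + j − 3.
Then P_{j+1} = P_j + (2j + 2) = (j^2 + j − 3) + (2j + 2) = j^2 + 3j − 1,
and (j+1)^2 + (j+1) − 3 = j^2 + 3j − 1.
This completes the inductive step, so P_m = m^2 + m − 3 for all m ≥ 1.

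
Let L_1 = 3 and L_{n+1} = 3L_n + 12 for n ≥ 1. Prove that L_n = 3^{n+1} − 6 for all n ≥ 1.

Base case: L_1 = 3, and 3^{1+1} − 6 = 9 − 6 = 3.
Assume L_j = 3^{j+1} − 6 for some j ≥ 1.
Then L_{j+1} = 3L_j + 12 = 3·(3^{j+1} − 6) + 12 = 3^{j+2} − 18 + 12 = 3^{j+2} − 6.
This completes the inductive step, so L_n = 3^{n+1} − 6 for all n ≥ 1.

L_n = 3^{n+1} − 6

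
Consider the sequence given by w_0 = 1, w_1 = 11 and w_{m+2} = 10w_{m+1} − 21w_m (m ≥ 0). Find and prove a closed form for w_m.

Claim: w_m = 2·7^m − 3^m.

Base cases: w_0 = 1 and 2·7^0 − 3^0 = 1; w_1 = 11 and 2·7^1 − 3^1 = 11.
Assume w_i = 2·7^i − 3^i for all 0 ≤ i ≤ j, where j ≥ 1.
Then w_{j+1} = 10w_j − 21w_{j−1} = 10·(2·7^j − 3^j) − 21·(2·7^{j−1} − 3^{j−1}) = 2·(10·7 − 21)7^{j−1} − (10·3 − 21)3^{j−1} = 98·7^{j−1} − 9·3^{j−1} = 2·7^{j+1} − 3^{j+1}.
Hence w_m = 2·7^m − 3^m for every m ≥ 0, by strong induction.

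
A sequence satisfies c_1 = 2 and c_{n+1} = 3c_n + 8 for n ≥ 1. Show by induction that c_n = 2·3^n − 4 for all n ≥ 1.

Base case: c_1 = 2, and 2·3^1 − 4 = 6 − 4 = 2.
Assume c_j = 2·3^j − 4 for some j ≥ 1.
Then c_{j+1} = 3c_j + 8 = 3·(2·3^j − 4) + 8 = 6·3^j − 12 + 8 = 2·3^{j+1} − 4.
By induction, c_n = 2·3^n − 4 for all n ≥ 1.

c_n = 2·3^n − 4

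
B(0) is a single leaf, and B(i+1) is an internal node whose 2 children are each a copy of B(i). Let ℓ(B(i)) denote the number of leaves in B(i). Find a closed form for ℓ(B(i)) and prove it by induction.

Claim: ℓ(B(i)) = 2^i.

Base case: ℓ(B(0)) = 1, and 2^0 = 1.
Assume ℓ(B(r)) = 2^r.
Then ℓ(B(r+1)) = 2·ℓ(B(r)) = 2·2^r = 2^{r+1}.
This completes the inductive step, so ℓ(B(i)) = 2^i for all i ≥ 0.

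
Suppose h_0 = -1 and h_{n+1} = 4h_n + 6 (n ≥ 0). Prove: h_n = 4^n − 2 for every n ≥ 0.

Base case: h_0 = -1, and 4^0 − 2 = 1 − 2 = -1.
Assume h_j = 4^j − 2 for some j ≥ 0.
Then h_{j+1} = 4h_j + 6 = 4·(4^j − 2) + 6 = 4^{j+1} − 8 + 6 = 4^{j+1} − 2.
Hence h_n = 4^n − 2 for every n ≥ 0, by induction.

h_n = 4^n − 2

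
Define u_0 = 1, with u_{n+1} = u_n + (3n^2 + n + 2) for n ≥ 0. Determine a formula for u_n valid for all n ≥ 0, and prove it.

Claim: u_n = n^3 − n^2 + 2n + 1.

Base case: u_0 = 1, and 0^3 − 0^2 + 2·0 + 1 = 1.
Assume u_k = k^3 − k^2 + 2k + 1.
Then u_{k+1} = u_k + (3k^2 + k + 2) = (k^3 − k^2 + 2k + 1) + (3k^2 + k + 2) = k^3 + 2k^2 + 3k + 3,
and (k+1)^3 − (k+1)^2 + 2·(k+1) + 1 = k^3 + 2k^2 + 3k + 3.
This completes the inductive step, so u_n = n^3 − n^2 + 2n + 1 for all n ≥ 0.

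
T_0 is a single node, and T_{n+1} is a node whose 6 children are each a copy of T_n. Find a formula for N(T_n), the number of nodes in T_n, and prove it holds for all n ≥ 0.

Claim: N(T_n) = (6^{n+1} − 1)/5.

Base case: N(T_0) = 1, and (6^{0+1} − 1)/5 = 1.
Assume N(T_m) = (6^{m+1} − 1)/5.
Then N(T_{m+1}) = 1 + 6N(T_m) = 1 + 6·(6^{m+1} − 1)/5 = 1 + (6^{m+2} − 6)/5 = (5 + 6^{m+2} − 6)/5 = (6^{m+2} − 1)/5.
By induction, N(T_n) = (6^{n+1} − 1)/5 for all n ≥ 0.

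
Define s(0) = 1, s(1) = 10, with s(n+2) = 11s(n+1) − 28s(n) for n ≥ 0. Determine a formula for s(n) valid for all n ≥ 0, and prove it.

Claim: s(n) = -4^n + 2·7^n.

Base cases: s(0) = 1 and -4^0 + 2·7^0 = 1; s(1) = 10 and -4^1 + 2·7^1 = 10.
Assume s(j) = -4^j + 2·7^j for all 0 ≤ j ≤ m, where m ≥ 1.
Then s(m+1) = 11s(m) − 28s(m−1) = 11·(-4^m + 2·7^m) − 28·(-4^{m−1} + 2·7^{m−1}) = -(11·4 − 28)4^{m−1} + 2·(11·7 − 28)7^{m−1} = -16·4^{m−1} + 98·7^{m−1} = -4^{m+1} + 2·7^{m+1}.
This completes the inductive step, so s(n) = -4^n + 2·7^n for all n ≥ 0.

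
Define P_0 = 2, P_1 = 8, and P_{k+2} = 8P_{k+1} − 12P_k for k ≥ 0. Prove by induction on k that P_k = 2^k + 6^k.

Base cases: P_0 = 2 and 2^0 + 6^0 = 2; P_1 = 8 and 2^1 + 6^1 = 8.
Assume P_j = 2^j + 6^j for all 0 ≤ j ≤ r, where r ≥ 1.
Then P_{r+1} = 8P_r − 12P_{r−1} = 8·(2^r + 6^r) − 12·(2^{r−1} + 6^{r−1}) = (8·2 − 12)2^{r−1} + (8·6 − 12)6^{r−1} = 4·2^{r−1} + 36·6^{r−1} = 2^{r+1} + 6^{r+1}.
By strong induction, P_k = 2^k + 6^k for all k ≥ 0.

P_k = 2^k + 6^k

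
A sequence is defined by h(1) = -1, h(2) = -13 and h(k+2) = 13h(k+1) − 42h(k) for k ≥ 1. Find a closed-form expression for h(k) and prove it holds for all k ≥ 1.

Claim: h(k) = -7^k + 6^k.

Base cases: h(1) = -1 and -7^1 + 6^1 = -1; h(2) = -13 and -7^2 + 6^2 = -13.
Assume h(i) = -7^i + 6^i for all 1 ≤ i ≤ j, where j ≥ 2.
Then h(j+1) = 13h(j) − 42h(j−1) = 13·(-7^j + 6^j) − 42·(-7^{j−1} + 6^{j−1}) = -(13·7 − 42)7^{j−1} + (13·6 − 42)6^{j−1} = -49·7^{j−1} + 36·6^{j−1} = -7^{j+1} + 6^{j+1}.
This completes the inductive step, so h(k) = -7^k + 6^k for all k ≥ 1.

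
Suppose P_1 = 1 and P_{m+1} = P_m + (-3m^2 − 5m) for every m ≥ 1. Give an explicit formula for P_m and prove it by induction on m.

Claim: P_m = -m^3 − m^2 + 2m + 1.

Base case: P_1 = 1, and -1^3 − 1^2 + 2·1 + 1 = 1.
Assume P_k = -k^3 − k^2 + 2k + 1.
Then P_{k+1} = P_k + (-3k^2 − 5k) = (-k^3 − k^2 + 2k + 1) + (-3k^2 − 5k) = -k^3 − 4k^2 − 3k + 1,
and -(k+1)^3 − (k+1)^2 + 2·(k+1) + 1 = -k^3 − 4k^2 − 3k + 1.
Hence P_m = -m^3 − m^2 + 2m + 1 for every m ≥ 1, by induction.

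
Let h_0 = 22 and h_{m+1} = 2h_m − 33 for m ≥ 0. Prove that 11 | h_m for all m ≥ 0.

Base case: h_0 = 22 = 11·2, so 11 | h_0.
Assume 11 | h_k, so h_k = 11t for some integer t.
Then h_{k+1} = 2h_k − 33 = 2·(11t) − 33 = 11(2t − 3), so 11 | h_{k+1}.
Hence 11 | h_m for every m ≥ 0, by induction.

11 | h_m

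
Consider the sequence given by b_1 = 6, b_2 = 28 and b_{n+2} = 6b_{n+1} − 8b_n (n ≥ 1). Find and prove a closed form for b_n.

Claim: b_n = 2·4^n − 2^n.

Base cases: b_1 = 6 and 2·4^1 − 2^1 = 6; b_2 = 28 and 2·4^2 − 2^2 = 28.
Assume b_j = 2·4^j − 2^j for all 1 ≤ j ≤ k, where k ≥ 2.
Then b_{k+1} = 6b_k − 8b_{k−1} = 6·(2·4^k − 2^k) − 8·(2·4^{k−1} − 2^{k−1}) = 2·(6·4 − 8)4^{k−1} − (6·2 − 8)2^{k−1} = 32·4^{k−1} − 4·2^{k−1} = 2·4^{k+1} − 2^{k+1}.
By strong induction, b_n = 2·4^n − 2^n for all n ≥ 1.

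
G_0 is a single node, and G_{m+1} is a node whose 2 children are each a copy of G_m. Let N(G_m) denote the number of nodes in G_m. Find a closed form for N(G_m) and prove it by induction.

Claim: N(G_m) = 2^{m+1} − 1.

Base case: N(G_0) = 1, and 2^{0+1} − 1 = 1.
Assume N(G_k) = 2^{k+1} − 1.
Then N(G_{k+1}) = 1 + 2N(G_k) = 1 + 2(2^{k+1} − 1) = 2^{k+2} − 2 + 1 = 2^{k+2} − 1.
This completes the inductive step, so N(G_m) = 2^{m+1} − 1 for all m ≥ 0.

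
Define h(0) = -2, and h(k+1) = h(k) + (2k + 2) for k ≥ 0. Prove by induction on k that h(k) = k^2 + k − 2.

Base case: h(0) = -2, and 0^2 + 0 − 2 = -2.
Assume h(r) = r^2 + r − 2.
Then h(r+1) = h(r) + (2r + 2) = (r^2 + r − 2) + (2r + 2) = r^2 + 3r,
and (r+1)^2 + (r+1) − 2 = r^2 + 3r.
This completes the inductive step, so h(k) = k^2 + k − 2 for all k ≥ 0.

h(k) = k^2 + k − 2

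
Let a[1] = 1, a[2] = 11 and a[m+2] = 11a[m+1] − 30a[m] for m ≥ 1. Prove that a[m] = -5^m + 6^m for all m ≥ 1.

Base cases: a[1] = 1 and -5^1 + 6^1 = 1; a[2] = 11 and -5^2 + 6^2 = 11.
Assume a[j] = -5^j + 6^j for all 1 ≤ j ≤ r, where r ≥ 2.
Then a[r+1] = 11a[r] − 30a[r−1] = 11·(-5^r + 6^r) − 30·(-5^{r−1} + 6^{r−1}) = -(11·5 − 30)5^{r−1} + (11·6 − 30)6^{r−1} = -25·5^{r−1} + 36·6^{r−1} = -5^{r+1} + 6^{r+1}.
So the formula holds for r+1, and by strong induction a[m] = -5^m + 6^m for all m ≥ 1.

a[m] = -5^m + 6^m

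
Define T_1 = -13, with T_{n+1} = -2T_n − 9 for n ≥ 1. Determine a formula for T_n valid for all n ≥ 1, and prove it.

Claim: T_n = 5·(-2)^n − 3.

Base case: T_1 = -13, and 5·(-2)^1 − 3 = -10 − 3 = -13.
Assume T_r = 5·(-2)^r − 3 for some r ≥ 1.
Then T_{r+1} = -2T_r − 9 = -2·(5·(-2)^r − 3) − 9 = -10·(-2)^r + 6 − 9 = 5·(-2)^{r+1} − 3.
By induction, T_n = 5·(-2)^n − 3 for all n ≥ 1.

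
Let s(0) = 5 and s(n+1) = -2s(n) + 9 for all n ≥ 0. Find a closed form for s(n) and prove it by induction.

Claim: s(n) = 2·(-2)^n + 3.

Base case: s(0) = 5, and 2·(-2)^0 + 3 = 2 + 3 = 5.
Assume s(k) = 2·(-2)^k + 3 for some k ≥ 0.
Then s(k+1) = -2s(k) + 9 = -2·(2·(-2)^k + 3) + 9 = -4·(-2)^k − 6 + 9 = 2·(-2)^{k+1} + 3.
This completes the inductive step, so s(n) = 2·(-2)^n + 3 for all n ≥ 0.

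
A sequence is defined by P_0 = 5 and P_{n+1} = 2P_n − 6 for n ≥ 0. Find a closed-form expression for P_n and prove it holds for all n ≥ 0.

Claim: P_n = -2^n + 6.

Base case: P_0 = 5, and -2^0 + 6 = -1 + 6 = 5.
Assume P_k = -2^k + 6 for some k ≥ 0.
Then P_{k+1} = 2P_k − 6 = 2·(-2^k + 6) − 6 = -2^{k+1} + 12 − 6 = -2^{k+1} + 6.
So the formula holds for k+1, and by induction P_n = -2^n + 6 for all n ≥ 0.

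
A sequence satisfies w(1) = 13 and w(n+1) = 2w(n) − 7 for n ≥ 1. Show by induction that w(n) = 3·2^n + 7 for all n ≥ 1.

Base case: w(1) = 13, and 3·2^1 + 7 = 6 + 7 = 13.
Assume w(r) = 3·2^r + 7 for some r ≥ 1.
Then w(r+1) = 2w(r) − 7 = 2·(3·2^r + 7) − 7 = 6·2^r + 14 − 7 = 3·2^{r+1} + 7.
Hence w(n) = 3·2^n + 7 for every n ≥ 1, by induction.

w(n) = 3·2^n + 7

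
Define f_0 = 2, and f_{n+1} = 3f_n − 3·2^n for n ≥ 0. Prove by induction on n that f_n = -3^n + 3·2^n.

Base case: f_0 = 2, and -3^0 + 3·2^0 = -1 + 3 = 2.
Assume f_j = -3^j + 3·2^j for some j ≥ 0.
Then f_{j+1} = 3f_j − 3·2^j = 3·(-3^j + 3·2^j) − 3·2^j = -3^{j+1} + 9·2^j − 3·2^j = -3^{j+1} + 6·2^j = -3^{j+1} + 3·2^{j+1}.
By induction, f_n = -3^n + 3·2^n for all n ≥ 0.

f_n = -3^n + 3·2^n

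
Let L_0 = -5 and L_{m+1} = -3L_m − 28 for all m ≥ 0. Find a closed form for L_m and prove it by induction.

Claim: L_m = 2·(-3)^m − 7.

Base case: L_0 = -5, and 2·(-3)^0 − 7 = 2 − 7 = -5.
Assume L_k = 2·(-3)^k − 7 for some k ≥ 0.
Then L_{k+1} = -3L_k − 28 = -3·(2·(-3)^k − 7) − 28 = -6·(-3)^k + 21 − 28 = 2·(-3)^{k+1} − 7.
By induction, L_m = 2·(-3)^m − 7 for all m ≥ 0.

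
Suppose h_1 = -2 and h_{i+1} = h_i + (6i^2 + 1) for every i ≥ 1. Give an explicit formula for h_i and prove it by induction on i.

Claim: h_i = 2i^3 − 3i^2 + 2i − 3.

Base case: h_1 = -2, and 2·1^3 − 3·1^2 + 2·1 − 3 = -2.
Assume h_r = 2r^3 − 3r^2 + 2r − 3.
Then h_{r+1} = h_r + (6r^2 + 1) = (2r^3 − 3r^2 + 2r − 3) + (6r^2 + 1) = 2r^3 + 3r^2 + 2r − 2,
and 2·(r+1)^3 − 3·(r+1)^2 + 2·(r+1) − 3 = 2r^3 + 3r^2 + 2r − 2.
This completes the inductive step, so h_i = 2i^3 − 3i^2 + 2i − 3 for all i ≥ 1.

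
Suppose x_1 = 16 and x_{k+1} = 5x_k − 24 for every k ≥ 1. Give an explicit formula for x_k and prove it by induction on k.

Claim: x_k = 2·5^k + 6.

Base case: x_1 = 16, and 2·5^1 + 6 = 10 + 6 = 16.
Assume x_m = 2·5^m + 6 for some m ≥ 1.
Then x_{m+1} = 5x_m − 24 = 5·(2·5^m + 6) − 24 = 10·5^m + 30 − 24 = 2·5^{m+1} + 6.
This completes the inductive step, so x_k = 2·5^k + 6 for all k ≥ 1.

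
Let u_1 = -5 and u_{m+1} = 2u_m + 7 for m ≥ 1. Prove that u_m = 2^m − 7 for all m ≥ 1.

Base case: u_1 = -5, and 2^1 − 7 = 2 − 7 = -5.
Assume u_r = 2^r − 7 for some r ≥ 1.
Then u_{r+1} = 2u_r + 7 = 2·(2^r − 7) + 7 = 2^{r+1} − 14 + 7 = 2^{r+1} − 7.
Hence u_m = 2^m − 7 for every m ≥ 1, by induction.

u_m = 2^m − 7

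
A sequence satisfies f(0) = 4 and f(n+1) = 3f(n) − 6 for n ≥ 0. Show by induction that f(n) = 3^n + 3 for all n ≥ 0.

Base case: f(0) = 4, and 3^0 + 3 = 1 + 3 = 4.
Assume f(j) = 3^j + 3 for some j ≥ 0.
Then f(j+1) = 3f(j) − 6 = 3·(3^j + 3) − 6 = 3^{j+1} + 9 − 6 = 3^{j+1} + 3.
So the formula holds for j+1, and by induction f(n) = 3^n + 3 for all n ≥ 0.

f(n) = 3^n + 3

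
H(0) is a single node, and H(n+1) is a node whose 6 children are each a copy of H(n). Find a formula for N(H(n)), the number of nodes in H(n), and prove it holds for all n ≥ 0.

Claim: N(H(n)) = (6^{n+1} − 1)/5.

Base case: N(H(0)) = 1, and (6^{0+1} − 1)/5 = 1.
Assume N(H(r)) = (6^{r+1} − 1)/5.
Then N(H(r+1)) = 1 + 6N(H(r)) = 1 + 6·(6^{r+1} − 1)/5 = 1 + (6^{r+2} − 6)/5 = (5 + 6^{r+2} − 6)/5 = (6^{r+2} − 1)/5.
By induction, N(H(n)) = (6^{n+1} − 1)/5 for all n ≥ 0.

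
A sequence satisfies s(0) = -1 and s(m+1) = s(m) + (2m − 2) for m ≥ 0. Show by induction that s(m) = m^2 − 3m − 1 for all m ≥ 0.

Base case: s(0) = -1, and 0^2 − 3·0 − 1 = -1.
Assume s(k) = k^2 − 3k − 1.
Then s(k+1) = s(k) + (2k − 2) = (k^2 − 3k − 1) + (2k − 2) = k^2 − k − 3,
and (k+1)^2 − 3·(k+1) − 1 = k^2 − k − 3.
By induction, s(m) = m^2 − 3m − 1 for all m ≥ 0.

s(m) = m^2 − 3m − 1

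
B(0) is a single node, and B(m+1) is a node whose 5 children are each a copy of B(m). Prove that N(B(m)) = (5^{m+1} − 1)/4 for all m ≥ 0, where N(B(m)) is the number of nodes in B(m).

Base case: N(B(0)) = 1, and (5^{0+1} − 1)/4 = 1.
Assume N(B(r)) = (5^{r+1} − 1)/4.
Then N(B(r+1)) = 1 + 5N(B(r)) = 1 + 5·(5^{r+1} − 1)/4 = 1 + (5^{r+2} − 5)/4 = (4 + 5^{r+2} − 5)/4 = (5^{r+2} − 1)/4.
By induction, N(B(m)) = (5^{m+1} − 1)/4 for all m ≥ 0.

N(B(m)) = (5^{m+1} − 1)/4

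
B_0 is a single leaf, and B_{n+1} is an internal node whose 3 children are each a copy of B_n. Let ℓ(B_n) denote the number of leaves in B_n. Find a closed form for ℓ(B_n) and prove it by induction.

Claim: ℓ(B_n) = 3^n.

Base case: ℓ(B_0) = 1, and 3^0 = 1.
Assume ℓ(B_r) = 3^r.
Then ℓ(B_{r+1}) = 3·ℓ(B_r) = 3·3^r = 3^{r+1}.
Hence ℓ(B_n) = 3^n for every n ≥ 0, by induction.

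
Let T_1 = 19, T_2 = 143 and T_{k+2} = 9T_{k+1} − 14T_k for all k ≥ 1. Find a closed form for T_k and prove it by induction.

Claim: T_k = 3·7^k − 2^k.

Base cases: T_1 = 19 and 3·7^1 − 2^1 = 19; T_2 = 143 and 3·7^2 − 2^2 = 143.
Assume T_j = 3·7^j − 2^j for all 1 ≤ j ≤ m, where m ≥ 2.
Then T_{m+1} = 9T_m − 14T_{m−1} = 9·(3·7^m − 2^m) − 14·(3·7^{m−1} − 2^{m−1}) = 3·(9·7 − 14)7^{m−1} − (9·2 − 14)2^{m−1} = 147·7^{m−1} − 4·2^{m−1} = 3·7^{m+1} − 2^{m+1}.
So the formula holds for m+1, and by strong induction T_k = 3·7^k − 2^k for all k ≥ 1.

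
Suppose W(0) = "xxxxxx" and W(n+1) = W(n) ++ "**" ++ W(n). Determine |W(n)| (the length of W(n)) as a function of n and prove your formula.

Claim: |W(n)| = 2^{n+3} − 2.

Base case: |W(0)| = 6, and 2^{0+3} − 2 = 6.
Assume |W(m)| = 2^{m+3} − 2.
Then |W(m+1)| = |W(m)| + 2 + |W(m)| = 2|W(m)| + 2 = 2(2^{m+3} − 2) + 2 = 2^{m+1+3} − 4 + 2 = 2^{m+1+3} − 2.
This completes the inductive step, so |W(n)| = 2^{n+3} − 2 for all n ≥ 0.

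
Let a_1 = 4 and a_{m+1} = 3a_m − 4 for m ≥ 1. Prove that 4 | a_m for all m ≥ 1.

Base case: a_1 = 4 = 4·1, so 4 | a_1.
Assume 4 | a_r, so a_r = 4t for some integer t.
Then a_{r+1} = 3a_r − 4 = 3·(4t) − 4 = 4(3t − 1), so 4 | a_{r+1}.
This completes the inductive step, so 4 | a_m for all m ≥ 1.

4 | a_m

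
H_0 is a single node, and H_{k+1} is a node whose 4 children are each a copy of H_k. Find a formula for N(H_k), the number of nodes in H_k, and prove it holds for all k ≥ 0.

Claim: N(H_k) = (4^{k+1} − 1)/3.

Base case: N(H_0) = 1, and (4^{0+1} − 1)/3 = 1.
Assume N(H_r) = (4^{r+1} − 1)/3.
Then N(H_{r+1}) = 1 + 4N(H_r) = 1 + 4·(4^{r+1} − 1)/3 = 1 + (4^{r+2} − 4)/3 = (3 + 4^{r+2} − 4)/3 = (4^{r+2} − 1)/3.
Hence N(H_k) = (4^{k+1} − 1)/3 for every k ≥ 0, by induction.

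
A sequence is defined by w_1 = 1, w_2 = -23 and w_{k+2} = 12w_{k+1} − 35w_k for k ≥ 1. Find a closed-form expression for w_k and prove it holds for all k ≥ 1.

Claim: w_k = 3·5^k − 2·7^k.

Base cases: w_1 = 1 and 3·5^1 − 2·7^1 = 1; w_2 = -23 and 3·5^2 − 2·7^2 = -23.
Assume w_i = 3·5^i − 2·7^i for all 1 ≤ i ≤ j, where j ≥ 2.
Then w_{j+1} = 12w_j − 35w_{j−1} = 12·(3·5^j − 2·7^j) − 35·(3·5^{j−1} − 2·7^{j−1}) = 3·(12·5 − 35)5^{j−1} − 2·(12·7 − 35)7^{j−1} = 75·5^{j−1} − 98·7^{j−1} = 3·5^{j+1} − 2·7^{j+1}.
This completes the inductive step, so w_k = 3·5^k − 2·7^k for all k ≥ 1.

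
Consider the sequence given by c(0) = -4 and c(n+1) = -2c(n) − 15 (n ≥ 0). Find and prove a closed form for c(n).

Claim: c(n) = (-2)^n − 5.

Base case: c(0) = -4, and (-2)^0 − 5 = 1 − 5 = -4.
Assume c(m) = (-2)^m − 5 for some m ≥ 0.
Then c(m+1) = -2c(m) − 15 = -2·((-2)^m − 5) − 15 = -2·(-2)^m + 10 − 15 = (-2)^{m+1} − 5.
Hence c(n) = (-2)^n − 5 for every n ≥ 0, by induction.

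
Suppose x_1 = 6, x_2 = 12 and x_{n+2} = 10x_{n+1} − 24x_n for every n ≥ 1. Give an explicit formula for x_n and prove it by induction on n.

Claim: x_n = 3·4^n − 6^n.

Base cases: x_1 = 6 and 3·4^1 − 6^1 = 6; x_2 = 12 and 3·4^2 − 6^2 = 12.
Assume x_i = 3·4^i − 6^i for all 1 ≤ i ≤ j, where j ≥ 2.
Then x_{j+1} = 10x_j − 24x_{j−1} = 10·(3·4^j − 6^j) − 24·(3·4^{j−1} − 6^{j−1}) = 3·(10·4 − 24)4^{j−1} − (10·6 − 24)6^{j−1} = 48·4^{j−1} − 36·6^{j−1} = 3·4^{j+1} − 6^{j+1}.
By strong induction, x_n = 3·4^n − 6^n for all n ≥ 1.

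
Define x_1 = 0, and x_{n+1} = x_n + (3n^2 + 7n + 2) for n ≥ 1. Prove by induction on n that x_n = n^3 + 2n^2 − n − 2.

Base case: x_1 = 0, and 1^3 + 2·1^2 − 1 − 2 = 0.
Assume x_k = k^3 + 2k^2 − k − 2.
Then x_{k+1} = x_k + (3k^2 + 7k + 2) = (k^3 + 2k^2 − k − 2) + (3k^2 + 7k + 2) = k^3 + 5k^2 + 6k,
and (k+1)^3 + 2·(k+1)^2 − (k+1) − 2 = k^3 + 5k^2 + 6k.
Hence x_n = n^3 + 2n^2 − n − 2 for every n ≥ 1, by induction.

x_n = n^3 + 2n^2 − n − 2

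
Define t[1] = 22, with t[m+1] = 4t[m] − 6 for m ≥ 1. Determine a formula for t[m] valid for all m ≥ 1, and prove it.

Claim: t[m] = 5·4^m + 2.

Base case: t[1] = 22, and 5·4^1 + 2 = 20 + 2 = 22.
Assume t[r] = 5·4^r + 2 for some r ≥ 1.
Then t[r+1] = 4t[r] − 6 = 4·(5·4^r + 2) − 6 = 20·4^r + 8 − 6 = 5·4^{r+1} + 2.
So the formula holds for r+1, and by induction t[m] = 5·4^m + 2 for all m ≥ 1.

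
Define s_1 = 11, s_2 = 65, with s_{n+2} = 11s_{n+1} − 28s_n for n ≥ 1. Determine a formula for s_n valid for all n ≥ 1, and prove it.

Claim: s_n = 7^n + 4^n.

Base cases: s_1 = 11 and 7^1 + 4^1 = 11; s_2 = 65 and 7^2 + 4^2 = 65.
Assume s_j = 7^j + 4^j for all 1 ≤ j ≤ m, where m ≥ 2.
Then s_{m+1} = 11s_m − 28s_{m−1} = 11·(7^m + 4^m) − 28·(7^{m−1} + 4^{m−1}) = (11·7 − 28)7^{m−1} + (11·4 − 28)4^{m−1} = 49·7^{m−1} + 16·4^{m−1} = 7^{m+1} + 4^{m+1}.
Hence s_n = 7^n + 4^n for every n ≥ 1, by strong induction.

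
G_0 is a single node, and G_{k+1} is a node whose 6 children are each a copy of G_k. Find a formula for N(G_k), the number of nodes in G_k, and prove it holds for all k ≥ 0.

Claim: N(G_k) = (6^{k+1} − 1)/5.

Base case: N(G_0) = 1, and (6^{0+1} − 1)/5 = 1.
Assume N(G_r) = (6^{r+1} − 1)/5.
Then N(G_{r+1}) = 1 + 6N(G_r) = 1 + 6·(6^{r+1} − 1)/5 = 1 + (6^{r+2} − 6)/5 = (5 + 6^{r+2} − 6)/5 = (6^{r+2} − 1)/5.
Hence N(G_k) = (6^{k+1} − 1)/5 for every k ≥ 0, by induction.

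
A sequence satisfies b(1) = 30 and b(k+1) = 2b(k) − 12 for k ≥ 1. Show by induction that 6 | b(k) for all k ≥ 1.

Base case: b(1) = 30 = 6·5, so 6 | b(1).
Assume 6 | b(m), so b(m) = 6t for some integer t.
Then b(m+1) = 2b(m) − 12 = 2·(6t) − 12 = 6(2t − 2), so 6 | b(m+1).
So the property holds for m+1, and by induction 6 | b(k) for all k ≥ 1.

6 | b(k)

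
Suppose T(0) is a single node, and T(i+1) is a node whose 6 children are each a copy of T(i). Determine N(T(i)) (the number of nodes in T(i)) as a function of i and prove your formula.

Claim: N(T(i)) = (6^{i+1} − 1)/5.

Base case: N(T(0)) = 1, and (6^{0+1} − 1)/5 = 1.
Assume N(T(j)) = (6^{j+1} − 1)/5.
Then N(T(j+1)) = 1 + 6N(T(j)) = 1 + 6·(6^{j+1} − 1)/5 = 1 + (6^{j+2} − 6)/5 = (5 + 6^{j+2} − 6)/5 = (6^{j+2} − 1)/5.
By induction, N(T(i)) = (6^{i+1} − 1)/5 for all i ≥ 0.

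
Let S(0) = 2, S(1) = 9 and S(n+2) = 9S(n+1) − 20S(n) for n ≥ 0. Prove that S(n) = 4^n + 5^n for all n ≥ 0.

Base cases: S(0) = 2 and 4^0 + 5^0 = 2; S(1) = 9 and 4^1 + 5^1 = 9.
Assume S(j) = 4^j + 5^j for all 0 ≤ j ≤ r, where r ≥ 1.
Then S(r+1) = 9S(r) − 20S(r−1) = 9·(4^r + 5^r) − 20·(4^{r−1} + 5^{r−1}) = (9·4 − 20)4^{r−1} + (9·5 − 20)5^{r−1} = 16·4^{r−1} + 25·5^{r−1} = 4^{r+1} + 5^{r+1}.
By strong induction, S(n) = 4^n + 5^n for all n ≥ 0.

S(n) = 4^n + 5^n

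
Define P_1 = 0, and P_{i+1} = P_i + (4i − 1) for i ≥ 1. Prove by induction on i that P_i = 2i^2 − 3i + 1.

Base case: P_1 = 0, and 2·1^2 − 3·1 + 1 = 0.
Assume P_m = 2m^2 − 3m + 1.
Then P_{m+1} = P_m + (4m − 1) = (2m^2 − 3m + 1) + (4m − 1) = 2m^2 + m,
and 2·(m+1)^2 − 3·(m+1) + 1 = 2m^2 + m.
By induction, P_i = 2i^2 − 3i + 1 for all i ≥ 1.

P_i = 2i^2 − 3i + 1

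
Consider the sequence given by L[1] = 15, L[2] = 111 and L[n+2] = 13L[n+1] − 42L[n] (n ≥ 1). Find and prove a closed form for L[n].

Claim: L[n] = 3·7^n − 6^n.

Base cases: L[1] = 15 and 3·7^1 − 6^1 = 15; L[2] = 111 and 3·7^2 − 6^2 = 111.
Assume L[j] = 3·7^j − 6^j for all 1 ≤ j ≤ k, where k ≥ 2.
Then L[k+1] = 13L[k] − 42L[k−1] = 13·(3·7^k − 6^k) − 42·(3·7^{k−1} − 6^{k−1}) = 3·(13·7 − 42)7^{k−1} − (13·6 − 42)6^{k−1} = 147·7^{k−1} − 36·6^{k−1} = 3·7^{k+1} − 6^{k+1}.
Hence L[n] = 3·7^n − 6^n for every n ≥ 1, by strong induction.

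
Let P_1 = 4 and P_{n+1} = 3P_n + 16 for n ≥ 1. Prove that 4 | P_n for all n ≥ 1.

Base case: P_1 = 4 = 4·1, so 4 | P_1.
Assume 4 | P_j, so P_j = 4t for some integer t.
Then P_{j+1} = 3P_j + 16 = 3·(4t) + 16 = 4(3t + 4), so 4 | P_{j+1}.
By induction, 4 | P_n for all n ≥ 1.

4 | P_n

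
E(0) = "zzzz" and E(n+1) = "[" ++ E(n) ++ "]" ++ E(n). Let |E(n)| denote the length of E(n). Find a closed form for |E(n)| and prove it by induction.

Claim: |E(n)| = 6·2^n − 2.

Base case: |E(0)| = 4, and 6·2^0 − 2 = 4.
Assume |E(m)| = 6·2^m − 2.
Then |E(m+1)| = 1 + |E(m)| + 1 + |E(m)| = 2|E(m)| + 2 = 2(6·2^m − 2) + 2 = 6·2^{m+1} − 4 + 2 = 6·2^{m+1} − 2.
This completes the inductive step, so |E(n)| = 6·2^n − 2 for all n ≥ 0.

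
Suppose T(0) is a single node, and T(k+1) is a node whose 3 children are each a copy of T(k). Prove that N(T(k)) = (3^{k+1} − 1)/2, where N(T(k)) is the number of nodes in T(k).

Base case: N(T(0)) = 1, and (3^{0+1} − 1)/2 = 1.
Assume N(T(j)) = (3^{j+1} − 1)/2.
Then N(T(j+1)) = 1 + 3N(T(j)) = 1 + 3·(3^{j+1} − 1)/2 = 1 + (3^{j+2} − 3)/2 = (2 + 3^{j+2} − 3)/2 = (3^{j+2} − 1)/2.
So the formula holds for j+1, and by induction N(T(k)) = (3^{k+1} − 1)/2 for all k ≥ 0.

N(T(k)) = (3^{k+1} − 1)/2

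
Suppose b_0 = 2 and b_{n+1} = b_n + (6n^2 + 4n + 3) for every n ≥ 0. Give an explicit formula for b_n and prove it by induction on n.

Claim: b_n = 2n^3 − n^2 + 2n + 2.

Base case: b_0 = 2, and 2·0^3 − 0^2 + 2·0 + 2 = 2.
Assume b_m = 2m^3 − m^2 + 2m + 2.
Then b_{m+1} = b_m + (6m^2 + 4m + 3) = (2m^3 − m^2 + 2m + 2) + (6m^2 + 4m + 3) = 2m^3 + 5m^2 + 6m + 5,
and 2·(m+1)^3 − (m+1)^2 + 2·(m+1) + 2 = 2m^3 + 5m^2 + 6m + 5.
Hence b_n = 2n^3 − n^2 + 2n + 2 for every n ≥ 0, by induction.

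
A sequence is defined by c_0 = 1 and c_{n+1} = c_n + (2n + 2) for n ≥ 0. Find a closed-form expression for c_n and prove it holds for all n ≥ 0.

Claim: c_n = n^2 + n + 1.

Base case: c_0 = 1, and 0^2 + 0 + 1 = 1.
Assume c_j = j^2 + j + 1.
Then c_{j+1} = c_j + (2j + 2) = (j^2 + j + 1) + (2j + 2) = j^2 + 3j + 3,
and (j+1)^2 + (j+1) + 1 = j^2 + 3j + 3.
Hence c_n = n^2 + n + 1 for every n ≥ 0, by induction.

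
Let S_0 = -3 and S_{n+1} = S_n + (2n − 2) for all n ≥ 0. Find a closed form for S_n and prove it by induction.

Claim: S_n = n^2 − 3n − 3.

Base case: S_0 = -3, and 0^2 − 3·0 − 3 = -3.
Assume S_j = j^2 − 3j − 3.
Then S_{j+1} = S_j + (2j − 2) = (j^2 − 3j − 3) + (2j − 2) = j^2 − j − 5,
and (j+1)^2 − 3·(j+1) − 3 = j^2 − j − 5.
This completes the inductive step, so S_n = n^2 − 3n − 3 for all n ≥ 0.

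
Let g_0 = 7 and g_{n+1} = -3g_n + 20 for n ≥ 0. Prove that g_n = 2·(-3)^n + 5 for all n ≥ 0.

Base case: g_0 = 7, and 2·(-3)^0 + 5 = 2 + 5 = 7.
Assume g_k = 2·(-3)^k + 5 for some k ≥ 0.
Then g_{k+1} = -3g_k + 20 = -3·(2·(-3)^k + 5) + 20 = -6·(-3)^k − 15 + 20 = 2·(-3)^{k+1} + 5.
Hence g_n = 2·(-3)^n + 5 for every n ≥ 0, by induction.

g_n = 2·(-3)^n + 5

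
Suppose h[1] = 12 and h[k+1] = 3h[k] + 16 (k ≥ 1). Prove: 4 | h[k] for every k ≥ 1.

Base case: h[1] = 12 = 4·3, so 4 | h[1].
Assume 4 | h[m], so h[m] = 4t for some integer t.
Then h[m+1] = 3h[m] + 16 = 3·(4t) + 16 = 4(3t + 4), so 4 | h[m+1].
Hence 4 | h[k] for every k ≥ 1, by induction.

4 | h[k]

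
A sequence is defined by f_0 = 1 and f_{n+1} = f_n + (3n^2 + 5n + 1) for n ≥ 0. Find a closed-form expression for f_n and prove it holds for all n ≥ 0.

Claim: f_n = n^3 + n^2 − n + 1.

Base case: f_0 = 1, and 0^3 + 0^2 − 0 + 1 = 1.
Assume f_k = k^3 + k^2 − k + 1.
Then f_{k+1} = f_k + (3k^2 + 5k + 1) = (k^3 + k^2 − k + 1) + (3k^2 + 5k + 1) = k^3 + 4k^2 + 4k + 2,
and (k+1)^3 + (k+1)^2 − (k+1) + 1 = k^3 + 4k^2 + 4k + 2.
Hence f_n = n^3 + n^2 − n + 1 for every n ≥ 0, by induction.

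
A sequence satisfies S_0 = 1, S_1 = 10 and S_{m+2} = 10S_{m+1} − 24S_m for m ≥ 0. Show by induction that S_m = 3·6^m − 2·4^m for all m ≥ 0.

Base cases: S_0 = 1 and 3·6^0 − 2·4^0 = 1; S_1 = 10 and 3·6^1 − 2·4^1 = 10.
Assume S_j = 3·6^j − 2·4^j for all 0 ≤ j ≤ k, where k ≥ 1.
Then S_{k+1} = 10S_k − 24S_{k−1} = 10·(3·6^k − 2·4^k) − 24·(3·6^{k−1} − 2·4^{k−1}) = 3·(10·6 − 24)6^{k−1} − 2·(10·4 − 24)4^{k−1} = 108·6^{k−1} − 32·4^{k−1} = 3·6^{k+1} − 2·4^{k+1}.
By strong induction, S_m = 3·6^m − 2·4^m for all m ≥ 0.

S_m = 3·6^m − 2·4^m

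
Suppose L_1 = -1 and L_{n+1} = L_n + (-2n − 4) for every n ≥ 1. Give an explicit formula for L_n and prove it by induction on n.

Claim: L_n = -n^2 − 3n + 3.

Base case: L_1 = -1, and -1^2 − 3·1 + 3 = -1.
Assume L_r = -r^2 − 3r + 3.
Then L_{r+1} = L_r + (-2r − 4) = (-r^2 − 3r + 3) + (-2r − 4) = -r^2 − 5r − 1,
and -(r+1)^2 − 3·(r+1) + 3 = -r^2 − 5r − 1.
Hence L_n = -n^2 − 3n + 3 for every n ≥ 1, by induction.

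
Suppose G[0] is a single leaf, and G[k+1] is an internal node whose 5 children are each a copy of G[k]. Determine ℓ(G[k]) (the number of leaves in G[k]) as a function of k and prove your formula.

Claim: ℓ(G[k]) = 5^k.

Base case: ℓ(G[0]) = 1, and 5^0 = 1.
Assume ℓ(G[m]) = 5^m.
Then ℓ(G[m+1]) = 5·ℓ(G[m]) = 5·5^m = 5^{m+1}.
Hence ℓ(G[k]) = 5^k for every k ≥ 0, by induction.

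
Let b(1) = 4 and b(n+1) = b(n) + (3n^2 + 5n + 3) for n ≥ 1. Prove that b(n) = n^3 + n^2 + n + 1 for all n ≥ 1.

Base case: b(1) = 4, and 1^3 + 1^2 + 1 + 1 = 4.
Assume b(j) = j^3 + j^2 + j + 1.
Then b(j+1) = b(j) + (3j^2 + 5j + 3) = (j^3 + j^2 + j + 1) + (3j^2 + 5j + 3) = j^3 + 4j^2 + 6j + 4,
and (j+1)^3 + (j+1)^2 + (j+1) + 1 = j^3 + 4j^2 + 6j + 4.
This completes the inductive step, so b(n) = n^3 + n^2 + n + 1 for all n ≥ 1.

b(n) = n^3 + n^2 + n + 1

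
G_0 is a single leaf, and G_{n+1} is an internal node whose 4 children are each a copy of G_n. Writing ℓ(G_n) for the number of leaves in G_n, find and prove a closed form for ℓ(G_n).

Claim: ℓ(G_n) = 4^n.

Base case: ℓ(G_0) = 1, and 4^0 = 1.
Assume ℓ(G_m) = 4^m.
Then ℓ(G_{m+1}) = 4·ℓ(G_m) = 4·4^m = 4^{m+1}.
Hence ℓ(G_n) = 4^n for every n ≥ 0, by induction.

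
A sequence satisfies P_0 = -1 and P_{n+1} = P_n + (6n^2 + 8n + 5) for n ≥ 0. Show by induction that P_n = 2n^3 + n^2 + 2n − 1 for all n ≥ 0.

Base case: P_0 = -1, and 2·0^3 + 0^2 + 2·0 − 1 = -1.
Assume P_j = 2j^3 + j^2 + 2j − 1.
Then P_{j+1} = P_j + (6j^2 + 8j + 5) = (2j^3 + j^2 + 2j − 1) + (6j^2 + 8j + 5) = 2j^3 + 7j^2 + 10j + 4,
and 2·(j+1)^3 + (j+1)^2 + 2·(j+1) − 1 = 2j^3 + 7j^2 + 10j + 4.
This completes the inductive step, so P_n = 2n^3 + n^2 + 2n − 1 for all n ≥ 0.

P_n = 2n^3 + n^2 + 2n − 1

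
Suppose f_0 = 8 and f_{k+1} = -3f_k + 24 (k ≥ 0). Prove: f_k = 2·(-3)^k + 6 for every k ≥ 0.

Base case: f_0 = 8, and 2·(-3)^0 + 6 = 2 + 6 = 8.
Assume f_m = 2·(-3)^m + 6 for some m ≥ 0.
Then f_{m+1} = -3f_m + 24 = -3·(2·(-3)^m + 6) + 24 = -6·(-3)^m − 18 + 24 = 2·(-3)^{m+1} + 6.
Hence f_k = 2·(-3)^k + 6 for every k ≥ 0, by induction.

f_k = 2·(-3)^k + 6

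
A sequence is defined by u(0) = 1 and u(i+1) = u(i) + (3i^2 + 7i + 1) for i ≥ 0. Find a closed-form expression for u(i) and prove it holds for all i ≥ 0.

Claim: u(i) = i^3 + 2i^2 − 2i + 1.

Base case: u(0) = 1, and 0^3 + 2·0^2 − 2·0 + 1 = 1.
Assume u(j) = j^3 + 2j^2 − 2j + 1.
Then u(j+1) = u(j) + (3j^2 + 7j + 1) = (j^3 + 2j^2 − 2j + 1) + (3j^2 + 7j + 1) = j^3 + 5j^2 + 5j + 2,
and (j+1)^3 + 2·(j+1)^2 − 2·(j+1) + 1 = j^3 + 5j^2 + 5j + 2.
This completes the inductive step, so u(i) = i^3 + 2i^2 − 2i + 1 for all i ≥ 0.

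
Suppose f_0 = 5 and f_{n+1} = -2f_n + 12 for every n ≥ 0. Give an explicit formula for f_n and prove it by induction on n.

Claim: f_n = (-2)^n + 4.

Base case: f_0 = 5, and (-2)^0 + 4 = 1 + 4 = 5.
Assume f_r = (-2)^r + 4 for some r ≥ 0.
Then f_{r+1} = -2f_r + 12 = -2·((-2)^r + 4) + 12 = -2·(-2)^r − 8 + 12 = (-2)^{r+1} + 4.
So the formula holds for r+1, and by induction f_n = (-2)^n + 4 for all n ≥ 0.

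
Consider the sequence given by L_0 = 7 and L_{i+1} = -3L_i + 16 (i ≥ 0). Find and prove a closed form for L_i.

Claim: L_i = 3·(-3)^i + 4.

Base case: L_0 = 7, and 3·(-3)^0 + 4 = 3 + 4 = 7.
Assume L_r = 3·(-3)^r + 4 for some r ≥ 0.
Then L_{r+1} = -3L_r + 16 = -3·(3·(-3)^r + 4) + 16 = -9·(-3)^r − 12 + 16 = 3·(-3)^{r+1} + 4.
So the formula holds for r+1, and by induction L_i = 3·(-3)^i + 4 for all i ≥ 0.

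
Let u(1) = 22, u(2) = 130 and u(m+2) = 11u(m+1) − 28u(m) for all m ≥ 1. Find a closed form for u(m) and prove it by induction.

Claim: u(m) = 2·4^m + 2·7^m.

Base cases: u(1) = 22 and 2·4^1 + 2·7^1 = 22; u(2) = 130 and 2·4^2 + 2·7^2 = 130.
Assume u(j) = 2·4^j + 2·7^j for all 1 ≤ j ≤ r, where r ≥ 2.
Then u(r+1) = 11u(r) − 28u(r−1) = 11·(2·4^r + 2·7^r) − 28·(2·4^{r−1} + 2·7^{r−1}) = 2·(11·4 − 28)4^{r−1} + 2·(11·7 − 28)7^{r−1} = 32·4^{r−1} + 98·7^{r−1} = 2·4^{r+1} + 2·7^{r+1}.
This completes the inductive step, so u(m) = 2·4^m + 2·7^m for all m ≥ 1.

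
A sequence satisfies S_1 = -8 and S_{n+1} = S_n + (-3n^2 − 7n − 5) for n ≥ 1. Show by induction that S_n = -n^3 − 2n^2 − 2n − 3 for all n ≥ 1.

Base case: S_1 = -8, and -1^3 − 2·1^2 − 2·1 − 3 = -8.
Assume S_m = -m^3 − 2m^2 − 2m − 3.
Then S_{m+1} = S_m + (-3m^2 − 7m − 5) = (-m^3 − 2m^2 − 2m − 3) + (-3m^2 − 7m − 5) = -m^3 − 5m^2 − 9m − 8,
and -(m+1)^3 − 2·(m+1)^2 − 2·(m+1) − 3 = -m^3 − 5m^2 − 9m − 8.
Hence S_n = -n^3 − 2n^2 − 2n − 3 for every n ≥ 1, by induction.

S_n = -n^3 − 2n^2 − 2n − 3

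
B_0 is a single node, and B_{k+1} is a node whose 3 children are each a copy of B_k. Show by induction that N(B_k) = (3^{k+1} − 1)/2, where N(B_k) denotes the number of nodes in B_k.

Base case: N(B_0) = 1, and (3^{0+1} − 1)/2 = 1.
Assume N(B_m) = (3^{m+1} − 1)/2.
Then N(B_{m+1}) = 1 + 3N(B_m) = 1 + 3·(3^{m+1} − 1)/2 = 1 + (3^{m+2} − 3)/2 = (2 + 3^{m+2} − 3)/2 = (3^{m+2} − 1)/2.
This completes the inductive step, so N(B_k) = (3^{k+1} − 1)/2 for all k ≥ 0.

N(B_k) = (3^{k+1} − 1)/2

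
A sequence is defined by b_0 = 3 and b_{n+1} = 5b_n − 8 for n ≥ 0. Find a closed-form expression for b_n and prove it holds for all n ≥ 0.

Claim: b_n = 5^n + 2.

Base case: b_0 = 3, and 5^0 + 2 = 1 + 2 = 3.
Assume b_j = 5^j + 2 for some j ≥ 0.
Then b_{j+1} = 5b_j − 8 = 5·(5^j + 2) − 8 = 5^{j+1} + 10 − 8 = 5^{j+1} + 2.
By induction, b_n = 5^n + 2 for all n ≥ 0.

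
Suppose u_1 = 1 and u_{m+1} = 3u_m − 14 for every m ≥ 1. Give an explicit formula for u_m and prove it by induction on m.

Claim: u_m = -2·3^m + 7.

Base case: u_1 = 1, and -2·3^1 + 7 = -6 + 7 = 1.
Assume u_j = -2·3^j + 7 for some j ≥ 1.
Then u_{j+1} = 3u_j − 14 = 3·(-2·3^j + 7) − 14 = -6·3^j + 21 − 14 = -2·3^{j+1} + 7.
By induction, u_m = -2·3^m + 7 for all m ≥ 1.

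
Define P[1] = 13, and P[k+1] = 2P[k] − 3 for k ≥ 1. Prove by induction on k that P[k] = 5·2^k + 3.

Base case: P[1] = 13, and 5·2^1 + 3 = 10 + 3 = 13.
Assume P[j] = 5·2^j + 3 for some j ≥ 1.
Then P[j+1] = 2P[j] − 3 = 2·(5·2^j + 3) − 3 = 10·2^j + 6 − 3 = 5·2^{j+1} + 3.
Hence P[k] = 5·2^k + 3 for every k ≥ 1, by induction.

P[k] = 5·2^k + 3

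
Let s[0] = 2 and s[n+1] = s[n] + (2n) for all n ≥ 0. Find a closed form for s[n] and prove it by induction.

Claim: s[n] = n^2 − n + 2.

Base case: s[0] = 2, and 0^2 − 0 + 2 = 2.
Assume s[m] = m^2 − m + 2.
Then s[m+1] = s[m] + (2m) = (m^2 − m + 2) + (2m) = m^2 + m + 2,
and (m+1)^2 − (m+1) + 2 = m^2 + m + 2.
By induction, s[n] = n^2 − n + 2 for all n ≥ 0.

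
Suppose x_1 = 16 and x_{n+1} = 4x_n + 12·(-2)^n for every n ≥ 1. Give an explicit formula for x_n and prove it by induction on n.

Claim: x_n = 3·4^n − 2·(-2)^n.

Base case: x_1 = 16, and 3·4^1 − 2·(-2)^1 = 12 + 4 = 16.
Assume x_m = 3·4^m − 2·(-2)^m for some m ≥ 1.
Then x_{m+1} = 4x_m + 12·(-2)^m = 4·(3·4^m − 2·(-2)^m) + 12·(-2)^m = 3·4^{m+1} − 8·(-2)^m + 12·(-2)^m = 3·4^{m+1} + 4·(-2)^m = 3·4^{m+1} − 2·(-2)^{m+1}.
So the formula holds for m+1, and by induction x_n = 3·4^n − 2·(-2)^n for all n ≥ 1.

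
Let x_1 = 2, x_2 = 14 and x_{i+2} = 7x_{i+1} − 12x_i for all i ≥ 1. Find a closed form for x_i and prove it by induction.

Claim: x_i = 2·4^i − 2·3^i.

Base cases: x_1 = 2 and 2·4^1 − 2·3^1 = 2; x_2 = 14 and 2·4^2 − 2·3^2 = 14.
Assume x_j = 2·4^j − 2·3^j for all 1 ≤ j ≤ m, where m ≥ 2.
Then x_{m+1} = 7x_m − 12x_{m−1} = 7·(2·4^m − 2·3^m) − 12·(2·4^{m−1} − 2·3^{m−1}) = 2·(7·4 − 12)4^{m−1} − 2·(7·3 − 12)3^{m−1} = 32·4^{m−1} − 18·3^{m−1} = 2·4^{m+1} − 2·3^{m+1}.
Hence x_i = 2·4^i − 2·3^i for every i ≥ 1, by strong induction.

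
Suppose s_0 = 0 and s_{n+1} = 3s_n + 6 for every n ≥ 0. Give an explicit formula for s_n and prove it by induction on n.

Claim: s_n = 3^{n+1} − 3.

Base case: s_0 = 0, and 3^{0+1} − 3 = 3 − 3 = 0.
Assume s_j = 3^{j+1} − 3 for some j ≥ 0.
Then s_{j+1} = 3s_j + 6 = 3·(3^{j+1} − 3) + 6 = 3^{j+2} − 9 + 6 = 3^{j+2} − 3.
This completes the inductive step, so s_n = 3^{n+1} − 3 for all n ≥ 0.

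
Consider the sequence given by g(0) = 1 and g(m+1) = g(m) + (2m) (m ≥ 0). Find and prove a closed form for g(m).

Claim: g(m) = m^2 − m + 1.

Base case: g(0) = 1, and 0^2 − 0 + 1 = 1.
Assume g(r) = r^2 − r + 1.
Then g(r+1) = g(r) + (2r) = (r^2 − r + 1) + (2r) = r^2 + r + 1,
and (r+1)^2 − (r+1) + 1 = r^2 + r + 1.
Hence g(m) = m^2 − m + 1 for every m ≥ 0, by induction.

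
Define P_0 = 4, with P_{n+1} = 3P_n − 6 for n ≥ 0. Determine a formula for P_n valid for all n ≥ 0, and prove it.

Claim: P_n = 3^n + 3.

Base case: P_0 = 4, and 3^0 + 3 = 1 + 3 = 4.
Assume P_k = 3^k + 3 for some k ≥ 0.
Then P_{k+1} = 3P_k − 6 = 3·(3^k + 3) − 6 = 3^{k+1} + 9 − 6 = 3^{k+1} + 3.
This completes the inductive step, so P_n = 3^n + 3 for all n ≥ 0.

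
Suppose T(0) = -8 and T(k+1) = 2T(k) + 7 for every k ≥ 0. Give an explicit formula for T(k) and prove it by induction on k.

Claim: T(k) = -2^k − 7.

Base case: T(0) = -8, and -2^0 − 7 = -1 − 7 = -8.
Assume T(m) = -2^m − 7 for some m ≥ 0.
Then T(m+1) = 2T(m) + 7 = 2·(-2^m − 7) + 7 = -2^{m+1} − 14 + 7 = -2^{m+1} − 7.
By induction, T(k) = -2^k − 7 for all k ≥ 0.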